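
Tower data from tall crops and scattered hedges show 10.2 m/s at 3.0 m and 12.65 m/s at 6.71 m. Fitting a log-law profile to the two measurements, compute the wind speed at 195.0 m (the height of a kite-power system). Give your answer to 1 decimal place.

22.9 m/s

Log law: V ∝ ln(z/z₀). From the pair, with r = V₁/V₂ = 0.80632,
ln z₀ = (ln z₁ − r·ln z₂)/(1 − r) = (1.0986 − 0.80632×1.9036)/0.19368 = -2.2528 → z₀ = 0.1051 m
V₃ = V₁ · ln(z₃/z₀)/ln(z₁/z₀) = 10.2 × 7.5258/3.3514 = 22.9049 m/s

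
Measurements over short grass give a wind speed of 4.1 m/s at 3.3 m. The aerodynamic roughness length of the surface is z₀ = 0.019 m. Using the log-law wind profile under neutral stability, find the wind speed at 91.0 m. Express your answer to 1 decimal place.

Log law: V(z) ∝ ln(z/z₀), so V₂/V₁ = ln(z₂/z₀) / ln(z₁/z₀).
ln(91.0/0.019) = 8.4742, ln(3.3/0.019) = 5.1572
V₂ = 4.1 × 8.4742/5.1572 = 4.1 × 1.6432 = 6.7370 m/s

6.7 m/s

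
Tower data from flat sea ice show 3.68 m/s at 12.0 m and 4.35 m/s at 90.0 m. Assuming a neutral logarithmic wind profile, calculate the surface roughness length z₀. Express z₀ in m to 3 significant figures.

Log law: V(z) ∝ ln(z/z₀). With r = V₁/V₂ = 3.68/4.35 = 0.84598,
r · ln(z₂/z₀) = ln(z₁/z₀) ⇒ ln z₀ = (ln z₁ − r·ln z₂)/(1 − r)
ln z₀ = (2.48491 − 0.84598×4.49981) / 0.15402 = -8.5820
z₀ = exp(-8.5820) = 0.0001874 m

z₀ ≈ 0.000187 m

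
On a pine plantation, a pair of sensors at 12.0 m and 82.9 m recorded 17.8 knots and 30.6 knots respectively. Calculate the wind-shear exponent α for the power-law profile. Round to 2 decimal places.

α ≈ 0.28

Power law: V₂/V₁ = (z₂/z₁)^α ⇒ α = ln(V₂/V₁) / ln(z₂/z₁)
α = ln(30.6/17.8) / ln(82.9/12.0) = ln(1.7191) / ln(6.9083)
  = 0.54180 / 1.93273 = 0.28033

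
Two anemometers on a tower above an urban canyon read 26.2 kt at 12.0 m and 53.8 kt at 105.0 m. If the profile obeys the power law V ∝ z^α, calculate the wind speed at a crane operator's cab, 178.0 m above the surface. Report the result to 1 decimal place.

64.1 kt

First find α: α = ln(V₂/V₁)/ln(z₂/z₁) = ln(53.8/26.2)/ln(105.0/12.0) = 0.71951/2.16905 = 0.3317
Extrapolate from 105.0 m to 178.0 m: V₃ = 53.8 × (178.0/105.0)^0.3317 = 53.8 × 1.1914 = 64.0947 kt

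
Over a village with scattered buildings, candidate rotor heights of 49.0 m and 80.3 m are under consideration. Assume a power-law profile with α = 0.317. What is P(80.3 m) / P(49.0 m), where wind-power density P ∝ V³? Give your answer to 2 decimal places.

Speed ratio: V_B/V_A = (z_B/z_A)^α = (80.3/49.0)^0.317 = (1.6388)^0.317 = 1.16951
Power-density ratio: P_B/P_A = (V_B/V_A)³ = (1.16951)³ = 1.59959

1.60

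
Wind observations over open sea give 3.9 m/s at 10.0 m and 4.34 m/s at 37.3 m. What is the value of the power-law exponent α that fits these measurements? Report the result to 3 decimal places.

α ≈ 0.081

Power law: V₂/V₁ = (z₂/z₁)^α ⇒ α = ln(V₂/V₁) / ln(z₂/z₁)
α = ln(4.34/3.9) / ln(37.3/10.0) = ln(1.1128) / ln(3.7300)
  = 0.10690 / 1.31641 = 0.08120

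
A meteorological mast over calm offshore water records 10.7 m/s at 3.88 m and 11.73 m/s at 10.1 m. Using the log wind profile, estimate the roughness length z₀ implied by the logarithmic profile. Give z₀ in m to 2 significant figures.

z₀ ≈ 0.00019 m

Log law: V(z) ∝ ln(z/z₀). With r = V₁/V₂ = 10.7/11.73 = 0.91219,
r · ln(z₂/z₀) = ln(z₁/z₀) ⇒ ln z₀ = (ln z₁ − r·ln z₂)/(1 − r)
ln z₀ = (1.35584 − 0.91219×2.31254) / 0.08781 = -8.5827
z₀ = exp(-8.5827) = 0.0001873 m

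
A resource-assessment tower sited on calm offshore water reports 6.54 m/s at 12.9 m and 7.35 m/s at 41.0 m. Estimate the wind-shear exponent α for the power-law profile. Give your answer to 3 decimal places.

α ≈ 0.101

Power law: V₂/V₁ = (z₂/z₁)^α ⇒ α = ln(V₂/V₁) / ln(z₂/z₁)
α = ln(7.35/6.54) / ln(41.0/12.9) = ln(1.1239) / ln(3.1783)
  = 0.11676 / 1.15634 = 0.10098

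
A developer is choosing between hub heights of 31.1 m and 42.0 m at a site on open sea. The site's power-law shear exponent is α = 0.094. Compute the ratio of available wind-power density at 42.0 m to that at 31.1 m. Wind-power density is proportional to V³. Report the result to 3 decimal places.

1.088

Speed ratio: V_B/V_A = (z_B/z_A)^α = (42.0/31.1)^0.094 = (1.3505)^0.094 = 1.02865
Power-density ratio: P_B/P_A = (V_B/V_A)³ = (1.02865)³ = 1.08842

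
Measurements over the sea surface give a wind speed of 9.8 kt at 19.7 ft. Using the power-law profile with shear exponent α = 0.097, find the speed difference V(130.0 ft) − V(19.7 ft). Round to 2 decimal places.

Power law: V₂ = V₁ · (z₂/z₁)^α = 9.8 × (6.5990)^0.097 = 11.7683 kt
ΔV = 11.7683 − 9.8 = 1.9683 kt

1.97 kt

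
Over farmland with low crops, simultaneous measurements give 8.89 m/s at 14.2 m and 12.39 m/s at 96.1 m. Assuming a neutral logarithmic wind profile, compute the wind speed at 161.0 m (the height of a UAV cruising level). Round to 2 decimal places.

Log law: V ∝ ln(z/z₀). From the pair, with r = V₁/V₂ = 0.71751,
ln z₀ = (ln z₁ − r·ln z₂)/(1 − r) = (2.6532 − 0.71751×4.5654)/0.28249 = -2.2036 → z₀ = 0.1104 m
V₃ = V₁ · ln(z₃/z₀)/ln(z₁/z₀) = 8.89 × 7.2850/4.8569 = 13.3345 m/s

13.33 m/s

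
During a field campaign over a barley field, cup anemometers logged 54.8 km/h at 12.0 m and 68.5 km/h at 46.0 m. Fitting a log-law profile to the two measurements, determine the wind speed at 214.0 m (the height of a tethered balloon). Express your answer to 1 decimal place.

84.2 km/h

Log law: V ∝ ln(z/z₀). From the pair, with r = V₁/V₂ = 0.80000,
ln z₀ = (ln z₁ − r·ln z₂)/(1 − r) = (2.4849 − 0.80000×3.8286)/0.20000 = -2.8900 → z₀ = 0.05557 m
V₃ = V₁ · ln(z₃/z₀)/ln(z₁/z₀) = 54.8 × 8.2560/5.3749 = 84.1738 km/h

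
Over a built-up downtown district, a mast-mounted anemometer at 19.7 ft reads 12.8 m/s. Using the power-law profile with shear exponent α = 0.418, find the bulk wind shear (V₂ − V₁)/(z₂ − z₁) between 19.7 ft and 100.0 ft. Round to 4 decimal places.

Power law: V₂ = V₁ · (z₂/z₁)^α = 12.8 × (5.0761)^0.418 = 25.2420 m/s
ΔV/Δz = (25.2420 − 12.8)/(100.0 − 19.7) = 12.4420/80.3000 = 0.15494 m/s/ft

0.1549 m/s/ft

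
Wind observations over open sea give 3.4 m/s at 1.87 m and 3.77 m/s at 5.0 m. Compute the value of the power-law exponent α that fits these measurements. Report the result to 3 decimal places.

Power law: V₂/V₁ = (z₂/z₁)^α ⇒ α = ln(V₂/V₁) / ln(z₂/z₁)
α = ln(3.77/3.4) / ln(5.0/1.87) = ln(1.1088) / ln(2.6738)
  = 0.10330 / 0.98350 = 0.10503

α ≈ 0.105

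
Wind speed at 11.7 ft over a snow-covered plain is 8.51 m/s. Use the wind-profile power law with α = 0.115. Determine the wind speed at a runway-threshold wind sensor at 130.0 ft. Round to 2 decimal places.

Power-law profile: V₂ = V₁ · (z₂/z₁)^α
V₂ = 8.51 × (130.0/11.7)^0.115 = 8.51 × (11.1111)^0.115
    = 8.51 × 1.3191 = 11.2251 m/s

11.23 m/s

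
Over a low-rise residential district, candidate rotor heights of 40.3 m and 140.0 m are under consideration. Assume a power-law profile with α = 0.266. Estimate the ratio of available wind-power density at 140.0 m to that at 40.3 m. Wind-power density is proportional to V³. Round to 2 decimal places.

Speed ratio: V_B/V_A = (z_B/z_A)^α = (140.0/40.3)^0.266 = (3.4739)^0.266 = 1.39270
Power-density ratio: P_B/P_A = (V_B/V_A)³ = (1.39270)³ = 2.70132

2.70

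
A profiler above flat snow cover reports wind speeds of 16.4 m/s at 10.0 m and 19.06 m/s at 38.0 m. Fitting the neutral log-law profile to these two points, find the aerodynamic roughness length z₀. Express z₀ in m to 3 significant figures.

z₀ ≈ 0.00266 m

Log law: V(z) ∝ ln(z/z₀). With r = V₁/V₂ = 16.4/19.06 = 0.86044,
r · ln(z₂/z₀) = ln(z₁/z₀) ⇒ ln z₀ = (ln z₁ − r·ln z₂)/(1 − r)
ln z₀ = (2.30259 − 0.86044×3.63759) / 0.13956 = -5.9282
z₀ = exp(-5.9282) = 0.002663 m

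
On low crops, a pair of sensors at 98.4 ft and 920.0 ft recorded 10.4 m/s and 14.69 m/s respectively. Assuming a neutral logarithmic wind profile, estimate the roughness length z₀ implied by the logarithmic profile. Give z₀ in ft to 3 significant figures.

z₀ ≈ 0.436 ft

Log law: V(z) ∝ ln(z/z₀). With r = V₁/V₂ = 10.4/14.69 = 0.70796,
r · ln(z₂/z₀) = ln(z₁/z₀) ⇒ ln z₀ = (ln z₁ − r·ln z₂)/(1 − r)
ln z₀ = (4.58904 − 0.70796×6.82437) / 0.29204 = -0.8299
z₀ = exp(-0.8299) = 0.4361 ft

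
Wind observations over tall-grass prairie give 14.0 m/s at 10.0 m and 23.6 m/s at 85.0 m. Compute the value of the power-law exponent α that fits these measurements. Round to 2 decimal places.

α ≈ 0.24

Power law: V₂/V₁ = (z₂/z₁)^α ⇒ α = ln(V₂/V₁) / ln(z₂/z₁)
α = ln(23.6/14.0) / ln(85.0/10.0) = ln(1.6857) / ln(8.5000)
  = 0.52219 / 2.14007 = 0.24401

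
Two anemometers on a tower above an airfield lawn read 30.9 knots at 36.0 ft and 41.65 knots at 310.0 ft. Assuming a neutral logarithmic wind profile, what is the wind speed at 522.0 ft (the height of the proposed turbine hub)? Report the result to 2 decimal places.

44.25 knots

Log law: V ∝ ln(z/z₀). From the pair, with r = V₁/V₂ = 0.74190,
ln z₀ = (ln z₁ − r·ln z₂)/(1 − r) = (3.5835 − 0.74190×5.7366)/0.25810 = -2.6053 → z₀ = 0.07388 ft
V₃ = V₁ · ln(z₃/z₀)/ln(z₁/z₀) = 30.9 × 8.8629/6.1888 = 44.2518 knots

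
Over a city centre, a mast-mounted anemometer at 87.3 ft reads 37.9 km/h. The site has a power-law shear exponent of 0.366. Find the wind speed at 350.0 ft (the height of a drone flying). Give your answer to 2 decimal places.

Power-law profile: V₂ = V₁ · (z₂/z₁)^α
V₂ = 37.9 × (350.0/87.3)^0.366 = 37.9 × (4.0092)^0.366
    = 37.9 × 1.6623 = 63.0024 km/h

63.00 km/h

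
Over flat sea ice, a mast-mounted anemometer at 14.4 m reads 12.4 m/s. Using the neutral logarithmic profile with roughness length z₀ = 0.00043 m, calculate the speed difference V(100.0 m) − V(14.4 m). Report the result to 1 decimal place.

Log law: V₂ = V₁ · ln(z₂/z₀)/ln(z₁/z₀) = 12.4 × 12.3569/10.4190 = 14.7064 m/s
ΔV = 14.7064 − 12.4 = 2.3064 m/s

2.3 m/s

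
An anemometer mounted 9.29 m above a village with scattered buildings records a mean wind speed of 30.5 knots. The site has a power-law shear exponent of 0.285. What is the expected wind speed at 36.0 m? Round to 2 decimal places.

44.87 knots

Power-law profile: V₂ = V₁ · (z₂/z₁)^α
V₂ = 30.5 × (36.0/9.29)^0.285 = 30.5 × (3.8751)^0.285
    = 30.5 × 1.4712 = 44.8706 knots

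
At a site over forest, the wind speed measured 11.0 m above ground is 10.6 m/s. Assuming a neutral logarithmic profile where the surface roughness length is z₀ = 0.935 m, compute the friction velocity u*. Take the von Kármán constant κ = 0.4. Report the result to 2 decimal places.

u* ≈ 1.72 m/s

Log law: V(z) = (u*/κ) · ln(z/z₀) ⇒ u* = κ · V / ln(z/z₀)
u* = 0.4 × 10.6 / ln(11.0/0.935) = 0.4 × 10.6 / 2.4651
   = 4.2400 / 2.4651 = 1.7200 m/s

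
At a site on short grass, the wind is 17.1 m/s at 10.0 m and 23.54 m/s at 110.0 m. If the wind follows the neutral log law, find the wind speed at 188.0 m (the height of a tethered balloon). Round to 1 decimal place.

25.0 m/s

Log law: V ∝ ln(z/z₀). From the pair, with r = V₁/V₂ = 0.72642,
ln z₀ = (ln z₁ − r·ln z₂)/(1 − r) = (2.3026 − 0.72642×4.7005)/0.27358 = -4.0645 → z₀ = 0.01717 m
V₃ = V₁ · ln(z₃/z₀)/ln(z₁/z₀) = 17.1 × 9.3009/6.3671 = 24.9794 m/s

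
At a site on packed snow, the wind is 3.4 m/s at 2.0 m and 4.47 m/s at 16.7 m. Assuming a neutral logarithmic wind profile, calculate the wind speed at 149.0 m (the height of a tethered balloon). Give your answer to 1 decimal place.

Log law: V ∝ ln(z/z₀). From the pair, with r = V₁/V₂ = 0.76063,
ln z₀ = (ln z₁ − r·ln z₂)/(1 − r) = (0.6931 − 0.76063×2.8154)/0.23937 = -6.0505 → z₀ = 0.002357 m
V₃ = V₁ · ln(z₃/z₀)/ln(z₁/z₀) = 3.4 × 11.0544/6.7436 = 5.5734 m/s

5.6 m/s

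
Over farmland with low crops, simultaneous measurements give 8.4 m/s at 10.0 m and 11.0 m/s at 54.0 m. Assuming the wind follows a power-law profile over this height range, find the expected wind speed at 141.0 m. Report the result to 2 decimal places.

12.82 m/s

First find α: α = ln(V₂/V₁)/ln(z₂/z₁) = ln(11.0/8.4)/ln(54.0/10.0) = 0.26966/1.68640 = 0.1599
Extrapolate from 54.0 m to 141.0 m: V₃ = 11.0 × (141.0/54.0)^0.1599 = 11.0 × 1.1659 = 12.8246 m/s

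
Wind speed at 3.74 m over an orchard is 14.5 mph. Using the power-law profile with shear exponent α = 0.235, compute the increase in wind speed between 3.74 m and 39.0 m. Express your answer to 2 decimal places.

Power law: V₂ = V₁ · (z₂/z₁)^α = 14.5 × (10.4278)^0.235 = 25.1561 mph
ΔV = 25.1561 − 14.5 = 10.6561 mph

10.66 mph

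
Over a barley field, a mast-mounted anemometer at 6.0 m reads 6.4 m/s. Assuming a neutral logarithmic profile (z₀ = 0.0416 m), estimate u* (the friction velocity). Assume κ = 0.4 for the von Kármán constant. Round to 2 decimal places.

u* ≈ 0.51 m/s

Log law: V(z) = (u*/κ) · ln(z/z₀) ⇒ u* = κ · V / ln(z/z₀)
u* = 0.4 × 6.4 / ln(6.0/0.0416) = 0.4 × 6.4 / 4.9714
   = 2.5600 / 4.9714 = 0.5149 m/s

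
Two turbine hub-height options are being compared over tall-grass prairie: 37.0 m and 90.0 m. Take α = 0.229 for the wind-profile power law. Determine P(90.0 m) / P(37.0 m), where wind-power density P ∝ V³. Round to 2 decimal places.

1.84

Speed ratio: V_B/V_A = (z_B/z_A)^α = (90.0/37.0)^0.229 = (2.4324)^0.229 = 1.22575
Power-density ratio: P_B/P_A = (V_B/V_A)³ = (1.22575)³ = 1.84166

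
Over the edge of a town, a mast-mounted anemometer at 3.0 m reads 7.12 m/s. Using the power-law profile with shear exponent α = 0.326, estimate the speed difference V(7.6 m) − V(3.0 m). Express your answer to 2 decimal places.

Power law: V₂ = V₁ · (z₂/z₁)^α = 7.12 × (2.5333)^0.326 = 9.6401 m/s
ΔV = 9.6401 − 7.12 = 2.5201 m/s

2.52 m/s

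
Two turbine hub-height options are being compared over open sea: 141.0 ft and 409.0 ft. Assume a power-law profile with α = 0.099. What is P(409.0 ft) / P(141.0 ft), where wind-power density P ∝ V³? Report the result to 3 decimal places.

1.372

Speed ratio: V_B/V_A = (z_B/z_A)^α = (409.0/141.0)^0.099 = (2.9007)^0.099 = 1.11119
Power-density ratio: P_B/P_A = (V_B/V_A)³ = (1.11119)³ = 1.37203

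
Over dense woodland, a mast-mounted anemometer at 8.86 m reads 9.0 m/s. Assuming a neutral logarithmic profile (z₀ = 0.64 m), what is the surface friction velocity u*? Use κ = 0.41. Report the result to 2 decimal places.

Log law: V(z) = (u*/κ) · ln(z/z₀) ⇒ u* = κ · V / ln(z/z₀)
u* = 0.41 × 9.0 / ln(8.86/0.64) = 0.41 × 9.0 / 2.6278
   = 3.6900 / 2.6278 = 1.4042 m/s

u* ≈ 1.40 m/s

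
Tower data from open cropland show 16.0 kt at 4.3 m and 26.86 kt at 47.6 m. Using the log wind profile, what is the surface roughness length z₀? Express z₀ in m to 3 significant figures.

z₀ ≈ 0.124 m

Log law: V(z) ∝ ln(z/z₀). With r = V₁/V₂ = 16.0/26.86 = 0.59568,
r · ln(z₂/z₀) = ln(z₁/z₀) ⇒ ln z₀ = (ln z₁ − r·ln z₂)/(1 − r)
ln z₀ = (1.45862 − 0.59568×3.86283) / 0.40432 = -2.0835
z₀ = exp(-2.0835) = 0.1245 m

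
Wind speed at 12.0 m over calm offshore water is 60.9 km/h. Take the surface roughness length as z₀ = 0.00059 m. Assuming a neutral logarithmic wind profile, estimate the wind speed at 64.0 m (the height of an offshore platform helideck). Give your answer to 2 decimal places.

71.18 km/h

Log law: V(z) ∝ ln(z/z₀), so V₂/V₁ = ln(z₂/z₀) / ln(z₁/z₀).
ln(64.0/0.00059) = 11.5943, ln(12.0/0.00059) = 9.9203
V₂ = 60.9 × 11.5943/9.9203 = 60.9 × 1.1687 = 71.1764 km/h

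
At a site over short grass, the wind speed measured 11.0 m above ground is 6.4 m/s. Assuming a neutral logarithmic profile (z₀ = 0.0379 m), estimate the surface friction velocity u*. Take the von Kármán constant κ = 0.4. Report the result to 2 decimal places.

Log law: V(z) = (u*/κ) · ln(z/z₀) ⇒ u* = κ · V / ln(z/z₀)
u* = 0.4 × 6.4 / ln(11.0/0.0379) = 0.4 × 6.4 / 5.6707
   = 2.5600 / 5.6707 = 0.4514 m/s

u* ≈ 0.45 m/s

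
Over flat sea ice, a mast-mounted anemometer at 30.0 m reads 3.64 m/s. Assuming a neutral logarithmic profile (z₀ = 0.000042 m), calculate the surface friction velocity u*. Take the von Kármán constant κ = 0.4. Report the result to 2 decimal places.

u* ≈ 0.11 m/s

Log law: V(z) = (u*/κ) · ln(z/z₀) ⇒ u* = κ · V / ln(z/z₀)
u* = 0.4 × 3.64 / ln(30.0/0.000042) = 0.4 × 3.64 / 13.4790
   = 1.4560 / 13.4790 = 0.1080 m/s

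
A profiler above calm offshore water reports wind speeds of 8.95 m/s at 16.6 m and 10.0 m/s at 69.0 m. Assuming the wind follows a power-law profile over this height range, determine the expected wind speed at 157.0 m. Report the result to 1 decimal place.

10.7 m/s

First find α: α = ln(V₂/V₁)/ln(z₂/z₁) = ln(10.0/8.95)/ln(69.0/16.6) = 0.11093/1.42470 = 0.0779
Extrapolate from 69.0 m to 157.0 m: V₃ = 10.0 × (157.0/69.0)^0.0779 = 10.0 × 1.0661 = 10.6611 m/s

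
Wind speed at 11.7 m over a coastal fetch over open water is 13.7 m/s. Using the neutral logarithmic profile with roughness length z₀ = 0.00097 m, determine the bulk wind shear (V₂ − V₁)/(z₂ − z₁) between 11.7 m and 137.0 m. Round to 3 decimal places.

Log law: V₂ = V₁ · ln(z₂/z₀)/ln(z₁/z₀) = 13.7 × 11.8582/9.3978 = 17.2867 m/s
ΔV/Δz = (17.2867 − 13.7)/(137.0 − 11.7) = 3.5867/125.3000 = 0.02863 m/s/m

0.029 m/s/m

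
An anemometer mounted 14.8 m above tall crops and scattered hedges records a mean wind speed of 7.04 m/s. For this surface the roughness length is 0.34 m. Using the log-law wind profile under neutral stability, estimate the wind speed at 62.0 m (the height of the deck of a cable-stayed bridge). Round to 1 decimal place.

9.7 m/s

Log law: V(z) ∝ ln(z/z₀), so V₂/V₁ = ln(z₂/z₀) / ln(z₁/z₀).
ln(62.0/0.34) = 5.2059, ln(14.8/0.34) = 3.7734
V₂ = 7.04 × 5.2059/3.7734 = 7.04 × 1.3796 = 9.7126 m/s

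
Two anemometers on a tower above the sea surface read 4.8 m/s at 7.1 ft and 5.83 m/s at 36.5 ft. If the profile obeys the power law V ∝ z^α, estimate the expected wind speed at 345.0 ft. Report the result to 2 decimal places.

7.61 m/s

First find α: α = ln(V₂/V₁)/ln(z₂/z₁) = ln(5.83/4.8)/ln(36.5/7.1) = 0.19440/1.63722 = 0.1187
Extrapolate from 36.5 ft to 345.0 ft: V₃ = 5.83 × (345.0/36.5)^0.1187 = 5.83 × 1.3057 = 7.6120 m/s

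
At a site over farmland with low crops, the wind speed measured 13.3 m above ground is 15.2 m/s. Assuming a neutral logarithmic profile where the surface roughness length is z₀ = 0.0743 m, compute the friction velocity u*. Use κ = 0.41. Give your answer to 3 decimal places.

Log law: V(z) = (u*/κ) · ln(z/z₀) ⇒ u* = κ · V / ln(z/z₀)
u* = 0.41 × 15.2 / ln(13.3/0.0743) = 0.41 × 15.2 / 5.1874
   = 6.2320 / 5.1874 = 1.2014 m/s

u* ≈ 1.201 m/s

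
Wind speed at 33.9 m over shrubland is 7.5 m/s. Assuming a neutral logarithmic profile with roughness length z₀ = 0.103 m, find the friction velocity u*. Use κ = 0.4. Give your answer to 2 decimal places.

u* ≈ 0.52 m/s

Log law: V(z) = (u*/κ) · ln(z/z₀) ⇒ u* = κ · V / ln(z/z₀)
u* = 0.4 × 7.5 / ln(33.9/0.103) = 0.4 × 7.5 / 5.7964
   = 3.0000 / 5.7964 = 0.5176 m/s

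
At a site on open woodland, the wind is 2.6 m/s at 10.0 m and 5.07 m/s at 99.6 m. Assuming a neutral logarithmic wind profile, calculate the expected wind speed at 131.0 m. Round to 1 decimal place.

5.4 m/s

Log law: V ∝ ln(z/z₀). From the pair, with r = V₁/V₂ = 0.51282,
ln z₀ = (ln z₁ − r·ln z₂)/(1 − r) = (2.3026 − 0.51282×4.6012)/0.48718 = -0.1170 → z₀ = 0.8896 m
V₃ = V₁ · ln(z₃/z₀)/ln(z₁/z₀) = 2.6 × 4.9922/2.4196 = 5.3645 m/s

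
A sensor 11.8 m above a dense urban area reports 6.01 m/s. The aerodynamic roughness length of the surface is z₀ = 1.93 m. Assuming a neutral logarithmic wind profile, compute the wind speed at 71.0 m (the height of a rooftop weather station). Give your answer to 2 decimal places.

Log law: V(z) ∝ ln(z/z₀), so V₂/V₁ = ln(z₂/z₀) / ln(z₁/z₀).
ln(71.0/1.93) = 3.6052, ln(11.8/1.93) = 1.8106
V₂ = 6.01 × 3.6052/1.8106 = 6.01 × 1.9912 = 11.9669 m/s

11.97 m/s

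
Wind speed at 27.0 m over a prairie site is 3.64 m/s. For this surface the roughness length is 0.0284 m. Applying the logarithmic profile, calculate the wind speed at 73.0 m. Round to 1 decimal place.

4.2 m/s

Log law: V(z) ∝ ln(z/z₀), so V₂/V₁ = ln(z₂/z₀) / ln(z₁/z₀).
ln(73.0/0.0284) = 7.8518, ln(27.0/0.0284) = 6.8572
V₂ = 3.64 × 7.8518/6.8572 = 3.64 × 1.1450 = 4.1680 m/s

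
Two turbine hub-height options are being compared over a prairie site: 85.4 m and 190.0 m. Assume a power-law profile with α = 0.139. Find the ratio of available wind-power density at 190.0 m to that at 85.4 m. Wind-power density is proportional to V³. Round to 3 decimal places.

Speed ratio: V_B/V_A = (z_B/z_A)^α = (190.0/85.4)^0.139 = (2.2248)^0.139 = 1.11757
Power-density ratio: P_B/P_A = (V_B/V_A)³ = (1.11757)³ = 1.39580

1.396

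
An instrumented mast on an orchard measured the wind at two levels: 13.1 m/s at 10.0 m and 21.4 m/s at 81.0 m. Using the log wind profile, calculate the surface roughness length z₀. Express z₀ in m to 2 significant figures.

Log law: V(z) ∝ ln(z/z₀). With r = V₁/V₂ = 13.1/21.4 = 0.61215,
r · ln(z₂/z₀) = ln(z₁/z₀) ⇒ ln z₀ = (ln z₁ − r·ln z₂)/(1 − r)
ln z₀ = (2.30259 − 0.61215×4.39445) / 0.38785 = -0.9990
z₀ = exp(-0.9990) = 0.3682 m

z₀ ≈ 0.37 m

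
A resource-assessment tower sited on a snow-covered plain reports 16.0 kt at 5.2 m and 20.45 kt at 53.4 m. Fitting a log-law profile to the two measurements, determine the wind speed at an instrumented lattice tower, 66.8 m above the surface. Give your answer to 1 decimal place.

Log law: V ∝ ln(z/z₀). From the pair, with r = V₁/V₂ = 0.78240,
ln z₀ = (ln z₁ − r·ln z₂)/(1 − r) = (1.6487 − 0.78240×3.9778)/0.21760 = -6.7258 → z₀ = 0.001200 m
V₃ = V₁ · ln(z₃/z₀)/ln(z₁/z₀) = 16.0 × 10.9275/8.3745 = 20.8778 kt

20.9 kt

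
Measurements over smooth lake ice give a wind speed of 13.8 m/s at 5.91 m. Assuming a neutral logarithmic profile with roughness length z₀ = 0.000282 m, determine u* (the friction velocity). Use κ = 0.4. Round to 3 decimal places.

u* ≈ 0.555 m/s

Log law: V(z) = (u*/κ) · ln(z/z₀) ⇒ u* = κ · V / ln(z/z₀)
u* = 0.4 × 13.8 / ln(5.91/0.000282) = 0.4 × 13.8 / 9.9502
   = 5.5200 / 9.9502 = 0.5548 m/s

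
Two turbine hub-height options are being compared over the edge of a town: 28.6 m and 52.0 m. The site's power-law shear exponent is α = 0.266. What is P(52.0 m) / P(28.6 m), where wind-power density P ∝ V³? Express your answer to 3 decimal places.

Speed ratio: V_B/V_A = (z_B/z_A)^α = (52.0/28.6)^0.266 = (1.8182)^0.266 = 1.17237
Power-density ratio: P_B/P_A = (V_B/V_A)³ = (1.17237)³ = 1.61135

1.611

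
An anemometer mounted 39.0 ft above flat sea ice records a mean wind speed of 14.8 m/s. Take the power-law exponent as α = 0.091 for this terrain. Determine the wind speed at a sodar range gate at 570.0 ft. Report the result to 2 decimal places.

18.89 m/s

Power-law profile: V₂ = V₁ · (z₂/z₁)^α
V₂ = 14.8 × (570.0/39.0)^0.091 = 14.8 × (14.6154)^0.091
    = 14.8 × 1.2764 = 18.8912 m/s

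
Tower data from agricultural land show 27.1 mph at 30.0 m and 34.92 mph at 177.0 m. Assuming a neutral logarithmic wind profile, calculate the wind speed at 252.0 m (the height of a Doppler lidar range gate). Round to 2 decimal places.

36.48 mph

Log law: V ∝ ln(z/z₀). From the pair, with r = V₁/V₂ = 0.77606,
ln z₀ = (ln z₁ − r·ln z₂)/(1 − r) = (3.4012 − 0.77606×5.1761)/0.22394 = -2.7499 → z₀ = 0.06394 m
V₃ = V₁ · ln(z₃/z₀)/ln(z₁/z₀) = 27.1 × 8.2793/6.1510 = 36.4765 mph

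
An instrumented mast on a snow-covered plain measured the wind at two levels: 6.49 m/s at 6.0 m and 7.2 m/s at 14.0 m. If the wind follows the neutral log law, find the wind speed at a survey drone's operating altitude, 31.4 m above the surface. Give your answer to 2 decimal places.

Log law: V ∝ ln(z/z₀). From the pair, with r = V₁/V₂ = 0.90139,
ln z₀ = (ln z₁ − r·ln z₂)/(1 − r) = (1.7918 − 0.90139×2.6391)/0.09861 = -5.9533 → z₀ = 0.002597 m
V₃ = V₁ · ln(z₃/z₀)/ln(z₁/z₀) = 6.49 × 9.4001/7.7450 = 7.8769 m/s

7.88 m/s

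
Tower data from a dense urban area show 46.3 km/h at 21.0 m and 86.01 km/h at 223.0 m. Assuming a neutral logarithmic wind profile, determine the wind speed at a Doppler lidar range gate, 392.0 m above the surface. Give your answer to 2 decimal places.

95.49 km/h

Log law: V ∝ ln(z/z₀). From the pair, with r = V₁/V₂ = 0.53831,
ln z₀ = (ln z₁ − r·ln z₂)/(1 − r) = (3.0445 − 0.53831×5.4072)/0.46169 = 0.2898 → z₀ = 1.336 m
V₃ = V₁ · ln(z₃/z₀)/ln(z₁/z₀) = 46.3 × 5.6815/2.7547 = 95.4909 km/h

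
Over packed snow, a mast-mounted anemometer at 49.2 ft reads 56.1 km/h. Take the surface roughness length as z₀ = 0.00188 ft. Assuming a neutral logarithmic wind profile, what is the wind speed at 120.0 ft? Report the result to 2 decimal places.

61.02 km/h

Log law: V(z) ∝ ln(z/z₀), so V₂/V₁ = ln(z₂/z₀) / ln(z₁/z₀).
ln(120.0/0.00188) = 11.0640, ln(49.2/0.00188) = 10.1724
V₂ = 56.1 × 11.0640/10.1724 = 56.1 × 1.0876 = 61.0171 km/h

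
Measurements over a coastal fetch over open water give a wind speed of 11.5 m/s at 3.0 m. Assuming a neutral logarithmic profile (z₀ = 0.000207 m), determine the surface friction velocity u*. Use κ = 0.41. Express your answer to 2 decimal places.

u* ≈ 0.49 m/s

Log law: V(z) = (u*/κ) · ln(z/z₀) ⇒ u* = κ · V / ln(z/z₀)
u* = 0.41 × 11.5 / ln(3.0/0.000207) = 0.41 × 11.5 / 9.5814
   = 4.7150 / 9.5814 = 0.4921 m/s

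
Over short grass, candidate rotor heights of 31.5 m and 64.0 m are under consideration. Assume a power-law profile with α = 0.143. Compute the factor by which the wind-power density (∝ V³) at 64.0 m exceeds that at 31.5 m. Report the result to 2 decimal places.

1.36

Speed ratio: V_B/V_A = (z_B/z_A)^α = (64.0/31.5)^0.143 = (2.0317)^0.143 = 1.10669
Power-density ratio: P_B/P_A = (V_B/V_A)³ = (1.10669)³ = 1.35543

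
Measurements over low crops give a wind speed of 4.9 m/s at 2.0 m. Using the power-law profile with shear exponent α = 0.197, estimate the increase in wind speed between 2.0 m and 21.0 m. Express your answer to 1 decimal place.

2.9 m/s

Power law: V₂ = V₁ · (z₂/z₁)^α = 4.9 × (10.5000)^0.197 = 7.7870 m/s
ΔV = 7.7870 − 4.9 = 2.8870 m/s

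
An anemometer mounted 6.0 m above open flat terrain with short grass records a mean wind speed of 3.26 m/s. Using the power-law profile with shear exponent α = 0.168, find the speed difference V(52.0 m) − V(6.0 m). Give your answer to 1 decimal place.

Power law: V₂ = V₁ · (z₂/z₁)^α = 3.26 × (8.6667)^0.168 = 4.6857 m/s
ΔV = 4.6857 − 3.26 = 1.4257 m/s

1.4 m/s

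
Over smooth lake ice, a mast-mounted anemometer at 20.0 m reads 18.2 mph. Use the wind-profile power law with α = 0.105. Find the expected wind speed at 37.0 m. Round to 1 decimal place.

Power-law profile: V₂ = V₁ · (z₂/z₁)^α
V₂ = 18.2 × (37.0/20.0)^0.105 = 18.2 × (1.8500)^0.105
    = 18.2 × 1.0667 = 19.4144 mph

19.4 mph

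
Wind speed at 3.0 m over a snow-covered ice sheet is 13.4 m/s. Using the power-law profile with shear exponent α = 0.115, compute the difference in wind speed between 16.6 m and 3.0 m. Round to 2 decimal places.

Power law: V₂ = V₁ · (z₂/z₁)^α = 13.4 × (5.5333)^0.115 = 16.3135 m/s
ΔV = 16.3135 − 13.4 = 2.9135 m/s

2.91 m/s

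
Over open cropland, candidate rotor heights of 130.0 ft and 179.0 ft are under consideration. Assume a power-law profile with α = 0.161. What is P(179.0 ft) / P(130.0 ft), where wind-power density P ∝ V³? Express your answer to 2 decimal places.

1.17

Speed ratio: V_B/V_A = (z_B/z_A)^α = (179.0/130.0)^0.161 = (1.3769)^0.161 = 1.05285
Power-density ratio: P_B/P_A = (V_B/V_A)³ = (1.05285)³ = 1.16706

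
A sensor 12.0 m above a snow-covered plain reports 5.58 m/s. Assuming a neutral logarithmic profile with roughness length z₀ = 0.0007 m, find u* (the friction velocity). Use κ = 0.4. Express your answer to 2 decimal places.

Log law: V(z) = (u*/κ) · ln(z/z₀) ⇒ u* = κ · V / ln(z/z₀)
u* = 0.4 × 5.58 / ln(12.0/0.0007) = 0.4 × 5.58 / 9.7493
   = 2.2320 / 9.7493 = 0.2289 m/s

u* ≈ 0.23 m/s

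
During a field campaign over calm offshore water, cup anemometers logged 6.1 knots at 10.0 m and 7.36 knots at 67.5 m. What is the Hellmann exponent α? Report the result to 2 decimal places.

Power law: V₂/V₁ = (z₂/z₁)^α ⇒ α = ln(V₂/V₁) / ln(z₂/z₁)
α = ln(7.36/6.1) / ln(67.5/10.0) = ln(1.2066) / ln(6.7500)
  = 0.18777 / 1.90954 = 0.09833

α ≈ 0.10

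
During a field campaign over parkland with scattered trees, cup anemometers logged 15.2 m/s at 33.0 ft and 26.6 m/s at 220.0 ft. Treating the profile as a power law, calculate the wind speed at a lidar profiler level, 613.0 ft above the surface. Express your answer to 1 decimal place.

First find α: α = ln(V₂/V₁)/ln(z₂/z₁) = ln(26.6/15.2)/ln(220.0/33.0) = 0.55962/1.89712 = 0.2950
Extrapolate from 220.0 ft to 613.0 ft: V₃ = 26.6 × (613.0/220.0)^0.2950 = 26.6 × 1.3529 = 35.9882 m/s

36.0 m/s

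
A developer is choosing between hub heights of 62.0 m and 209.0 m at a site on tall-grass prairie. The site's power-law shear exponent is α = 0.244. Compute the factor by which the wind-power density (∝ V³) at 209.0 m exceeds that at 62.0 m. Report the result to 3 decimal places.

2.434

Speed ratio: V_B/V_A = (z_B/z_A)^α = (209.0/62.0)^0.244 = (3.3710)^0.244 = 1.34515
Power-density ratio: P_B/P_A = (V_B/V_A)³ = (1.34515)³ = 2.43398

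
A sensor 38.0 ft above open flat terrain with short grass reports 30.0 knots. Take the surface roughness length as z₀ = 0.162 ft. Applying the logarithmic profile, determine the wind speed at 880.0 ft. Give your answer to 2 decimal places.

Log law: V(z) ∝ ln(z/z₀), so V₂/V₁ = ln(z₂/z₀) / ln(z₁/z₀).
ln(880.0/0.162) = 8.6001, ln(38.0/0.162) = 5.4577
V₂ = 30.0 × 8.6001/5.4577 = 30.0 × 1.5758 = 47.2727 knots

47.27 knots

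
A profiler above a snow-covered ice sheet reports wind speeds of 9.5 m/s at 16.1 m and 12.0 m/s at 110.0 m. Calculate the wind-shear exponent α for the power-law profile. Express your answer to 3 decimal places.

α ≈ 0.122

Power law: V₂/V₁ = (z₂/z₁)^α ⇒ α = ln(V₂/V₁) / ln(z₂/z₁)
α = ln(12.0/9.5) / ln(110.0/16.1) = ln(1.2632) / ln(6.8323)
  = 0.23361 / 1.92166 = 0.12157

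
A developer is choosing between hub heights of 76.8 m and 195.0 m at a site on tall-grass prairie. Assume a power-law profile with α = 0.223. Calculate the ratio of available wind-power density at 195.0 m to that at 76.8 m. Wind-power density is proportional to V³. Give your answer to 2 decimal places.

Speed ratio: V_B/V_A = (z_B/z_A)^α = (195.0/76.8)^0.223 = (2.5391)^0.223 = 1.23095
Power-density ratio: P_B/P_A = (V_B/V_A)³ = (1.23095)³ = 1.86520

1.87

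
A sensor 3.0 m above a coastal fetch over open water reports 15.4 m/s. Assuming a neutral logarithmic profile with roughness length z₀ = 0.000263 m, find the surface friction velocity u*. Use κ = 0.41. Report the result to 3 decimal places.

Log law: V(z) = (u*/κ) · ln(z/z₀) ⇒ u* = κ · V / ln(z/z₀)
u* = 0.41 × 15.4 / ln(3.0/0.000263) = 0.41 × 15.4 / 9.3420
   = 6.3140 / 9.3420 = 0.6759 m/s

u* ≈ 0.676 m/s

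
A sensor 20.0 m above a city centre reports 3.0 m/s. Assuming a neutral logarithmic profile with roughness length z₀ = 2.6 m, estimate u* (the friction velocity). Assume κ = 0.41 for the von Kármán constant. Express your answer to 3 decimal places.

Log law: V(z) = (u*/κ) · ln(z/z₀) ⇒ u* = κ · V / ln(z/z₀)
u* = 0.41 × 3.0 / ln(20.0/2.6) = 0.41 × 3.0 / 2.0402
   = 1.2300 / 2.0402 = 0.6029 m/s

u* ≈ 0.603 m/s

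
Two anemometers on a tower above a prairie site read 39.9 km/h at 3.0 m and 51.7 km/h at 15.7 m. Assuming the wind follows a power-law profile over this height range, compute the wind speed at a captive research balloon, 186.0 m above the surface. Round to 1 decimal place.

First find α: α = ln(V₂/V₁)/ln(z₂/z₁) = ln(51.7/39.9)/ln(15.7/3.0) = 0.25908/1.65505 = 0.1565
Extrapolate from 15.7 m to 186.0 m: V₃ = 51.7 × (186.0/15.7)^0.1565 = 51.7 × 1.4725 = 76.1297 km/h

76.1 km/h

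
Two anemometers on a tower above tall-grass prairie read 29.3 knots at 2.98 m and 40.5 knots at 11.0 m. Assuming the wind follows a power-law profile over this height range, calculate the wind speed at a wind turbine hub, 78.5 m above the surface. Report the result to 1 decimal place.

65.9 knots

First find α: α = ln(V₂/V₁)/ln(z₂/z₁) = ln(40.5/29.3)/ln(11.0/2.98) = 0.32371/1.30597 = 0.2479
Extrapolate from 11.0 m to 78.5 m: V₃ = 40.5 × (78.5/11.0)^0.2479 = 40.5 × 1.6276 = 65.9187 knots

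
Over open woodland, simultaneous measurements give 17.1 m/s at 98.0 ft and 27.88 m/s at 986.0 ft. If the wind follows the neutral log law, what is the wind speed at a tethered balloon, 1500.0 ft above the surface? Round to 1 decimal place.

Log law: V ∝ ln(z/z₀). From the pair, with r = V₁/V₂ = 0.61334,
ln z₀ = (ln z₁ − r·ln z₂)/(1 − r) = (4.5850 − 0.61334×6.8937)/0.38666 = 0.9228 → z₀ = 2.516 ft
V₃ = V₁ · ln(z₃/z₀)/ln(z₁/z₀) = 17.1 × 6.3905/3.6622 = 29.8391 m/s

29.8 m/s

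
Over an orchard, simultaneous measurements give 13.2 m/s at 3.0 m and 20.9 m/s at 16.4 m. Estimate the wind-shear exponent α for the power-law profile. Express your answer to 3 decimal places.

Power law: V₂/V₁ = (z₂/z₁)^α ⇒ α = ln(V₂/V₁) / ln(z₂/z₁)
α = ln(20.9/13.2) / ln(16.4/3.0) = ln(1.5833) / ln(5.4667)
  = 0.45953 / 1.69867 = 0.27052

α ≈ 0.271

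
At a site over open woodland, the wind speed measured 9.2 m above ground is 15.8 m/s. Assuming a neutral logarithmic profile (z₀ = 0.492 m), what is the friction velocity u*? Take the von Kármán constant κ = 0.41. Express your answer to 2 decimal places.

u* ≈ 2.21 m/s

Log law: V(z) = (u*/κ) · ln(z/z₀) ⇒ u* = κ · V / ln(z/z₀)
u* = 0.41 × 15.8 / ln(9.2/0.492) = 0.41 × 15.8 / 2.9285
   = 6.4780 / 2.9285 = 2.2121 m/s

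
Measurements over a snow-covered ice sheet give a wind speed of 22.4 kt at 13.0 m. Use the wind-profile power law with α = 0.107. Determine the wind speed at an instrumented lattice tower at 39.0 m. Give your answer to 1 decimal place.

Power-law profile: V₂ = V₁ · (z₂/z₁)^α
V₂ = 22.4 × (39.0/13.0)^0.107 = 22.4 × (3.0000)^0.107
    = 22.4 × 1.1247 = 25.1942 kt

25.2 kt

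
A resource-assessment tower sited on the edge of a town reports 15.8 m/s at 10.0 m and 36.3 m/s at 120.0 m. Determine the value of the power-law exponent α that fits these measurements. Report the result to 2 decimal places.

Power law: V₂/V₁ = (z₂/z₁)^α ⇒ α = ln(V₂/V₁) / ln(z₂/z₁)
α = ln(36.3/15.8) / ln(120.0/10.0) = ln(2.2975) / ln(12.0000)
  = 0.83181 / 2.48491 = 0.33474

α ≈ 0.33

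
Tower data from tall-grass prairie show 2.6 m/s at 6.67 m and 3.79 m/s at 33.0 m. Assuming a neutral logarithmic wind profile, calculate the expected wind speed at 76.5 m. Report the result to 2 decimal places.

Log law: V ∝ ln(z/z₀). From the pair, with r = V₁/V₂ = 0.68602,
ln z₀ = (ln z₁ − r·ln z₂)/(1 − r) = (1.8976 − 0.68602×3.4965)/0.31398 = -1.5957 → z₀ = 0.2028 m
V₃ = V₁ · ln(z₃/z₀)/ln(z₁/z₀) = 2.6 × 5.9330/3.4934 = 4.4158 m/s

4.42 m/s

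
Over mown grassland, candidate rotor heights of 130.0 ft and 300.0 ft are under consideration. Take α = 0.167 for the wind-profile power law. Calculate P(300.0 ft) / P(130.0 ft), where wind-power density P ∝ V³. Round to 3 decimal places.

Speed ratio: V_B/V_A = (z_B/z_A)^α = (300.0/130.0)^0.167 = (2.3077)^0.167 = 1.14988
Power-density ratio: P_B/P_A = (V_B/V_A)³ = (1.14988)³ = 1.52038

1.520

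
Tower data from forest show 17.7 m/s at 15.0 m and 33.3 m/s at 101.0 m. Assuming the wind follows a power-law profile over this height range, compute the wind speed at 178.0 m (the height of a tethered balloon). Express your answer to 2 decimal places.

40.18 m/s

First find α: α = ln(V₂/V₁)/ln(z₂/z₁) = ln(33.3/17.7)/ln(101.0/15.0) = 0.63199/1.90707 = 0.3314
Extrapolate from 101.0 m to 178.0 m: V₃ = 33.3 × (178.0/101.0)^0.3314 = 33.3 × 1.2066 = 40.1791 m/s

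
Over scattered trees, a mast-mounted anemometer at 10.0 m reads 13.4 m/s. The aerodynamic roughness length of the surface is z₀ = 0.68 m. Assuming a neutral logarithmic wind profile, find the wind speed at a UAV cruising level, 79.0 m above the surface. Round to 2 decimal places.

Log law: V(z) ∝ ln(z/z₀), so V₂/V₁ = ln(z₂/z₀) / ln(z₁/z₀).
ln(79.0/0.68) = 4.7551, ln(10.0/0.68) = 2.6882
V₂ = 13.4 × 4.7551/2.6882 = 13.4 × 1.7689 = 23.7026 m/s

23.70 m/s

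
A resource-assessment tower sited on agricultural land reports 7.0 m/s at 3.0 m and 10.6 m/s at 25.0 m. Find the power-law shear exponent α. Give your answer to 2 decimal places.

α ≈ 0.20

Power law: V₂/V₁ = (z₂/z₁)^α ⇒ α = ln(V₂/V₁) / ln(z₂/z₁)
α = ln(10.6/7.0) / ln(25.0/3.0) = ln(1.5143) / ln(8.3333)
  = 0.41494 / 2.12026 = 0.19570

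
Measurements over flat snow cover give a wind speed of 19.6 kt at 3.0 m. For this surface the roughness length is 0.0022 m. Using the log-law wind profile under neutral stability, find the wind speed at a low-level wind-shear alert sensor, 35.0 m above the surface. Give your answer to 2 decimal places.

26.27 kt

Log law: V(z) ∝ ln(z/z₀), so V₂/V₁ = ln(z₂/z₀) / ln(z₁/z₀).
ln(35.0/0.0022) = 9.6746, ln(3.0/0.0022) = 7.2179
V₂ = 19.6 × 9.6746/7.2179 = 19.6 × 1.3404 = 26.2712 kt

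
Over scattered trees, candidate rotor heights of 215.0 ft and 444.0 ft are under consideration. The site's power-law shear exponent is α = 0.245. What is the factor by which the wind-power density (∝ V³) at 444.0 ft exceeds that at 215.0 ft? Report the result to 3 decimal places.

Speed ratio: V_B/V_A = (z_B/z_A)^α = (444.0/215.0)^0.245 = (2.0651)^0.245 = 1.19443
Power-density ratio: P_B/P_A = (V_B/V_A)³ = (1.19443)³ = 1.70406

1.704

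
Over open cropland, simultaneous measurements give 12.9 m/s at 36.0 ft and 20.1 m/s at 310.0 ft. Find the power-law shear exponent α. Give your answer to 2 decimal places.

α ≈ 0.21

Power law: V₂/V₁ = (z₂/z₁)^α ⇒ α = ln(V₂/V₁) / ln(z₂/z₁)
α = ln(20.1/12.9) / ln(310.0/36.0) = ln(1.5581) / ln(8.6111)
  = 0.44349 / 2.15305 = 0.20598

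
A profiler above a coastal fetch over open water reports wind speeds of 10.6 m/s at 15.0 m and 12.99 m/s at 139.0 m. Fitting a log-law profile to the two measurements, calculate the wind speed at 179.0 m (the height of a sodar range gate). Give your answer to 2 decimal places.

Log law: V ∝ ln(z/z₀). From the pair, with r = V₁/V₂ = 0.81601,
ln z₀ = (ln z₁ − r·ln z₂)/(1 − r) = (2.7081 − 0.81601×4.9345)/0.18399 = -7.1665 → z₀ = 0.0007720 m
V₃ = V₁ · ln(z₃/z₀)/ln(z₁/z₀) = 10.6 × 12.3539/9.8745 = 13.2615 m/s

13.26 m/s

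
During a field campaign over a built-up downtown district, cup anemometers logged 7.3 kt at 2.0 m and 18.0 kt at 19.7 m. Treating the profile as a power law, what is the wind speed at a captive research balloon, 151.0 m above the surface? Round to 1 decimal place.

First find α: α = ln(V₂/V₁)/ln(z₂/z₁) = ln(18.0/7.3)/ln(19.7/2.0) = 0.90250/2.28747 = 0.3945
Extrapolate from 19.7 m to 151.0 m: V₃ = 18.0 × (151.0/19.7)^0.3945 = 18.0 × 2.2334 = 40.2019 kt

40.2 kt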